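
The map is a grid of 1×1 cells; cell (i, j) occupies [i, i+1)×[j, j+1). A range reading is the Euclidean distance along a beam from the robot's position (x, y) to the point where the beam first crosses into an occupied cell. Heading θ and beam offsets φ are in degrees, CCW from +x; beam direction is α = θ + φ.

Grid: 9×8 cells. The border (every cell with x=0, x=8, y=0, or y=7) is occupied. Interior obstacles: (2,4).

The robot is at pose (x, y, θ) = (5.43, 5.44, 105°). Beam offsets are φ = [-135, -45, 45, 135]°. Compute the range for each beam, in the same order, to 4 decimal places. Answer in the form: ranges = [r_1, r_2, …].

ranges = [2.9676, 1.8013, 3.1200, 5.1269]

beam 1: φ=-135°, α=330°
  cosα=0.8660 sinα=-0.5000 | (5,5) | tMaxX 0.6582 tMaxY 0.8800 | tΔX 1.1547 tΔY 2.0000
    t=0.6582 [x] (6,5)
    t=0.8800 [y] (6,4)
    t=1.8129 [x] (7,4)
    t=2.8800 [y] (7,3)
    t=2.9676 [x] (8,3) — stop
  → r_1 = 2.9676
beam 2: φ=-45°, α=60°
  cosα=0.5000 sinα=0.8660 | (5,5) | tMaxX 1.1400 tMaxY 0.6466 | tΔX 2.0000 tΔY 1.1547
    t=0.6466 [y] (5,6)
    t=1.1400 [x] (6,6)
    t=1.8013 [y] (6,7) — stop
  → r_2 = 1.8013
beam 3: φ=45°, α=150°
  cosα=-0.8660 sinα=0.5000 | (5,5) | tMaxX 0.4965 tMaxY 1.1200 | tΔX 1.1547 tΔY 2.0000
    t=0.4965 [x] (4,5)
    t=1.1200 [y] (4,6)
    t=1.6512 [x] (3,6)
    t=2.8059 [x] (2,6)
    t=3.1200 [y] (2,7) — stop
  → r_3 = 3.1200
beam 4: φ=135°, α=240°
  cosα=-0.5000 sinα=-0.8660 | (5,5) | tMaxX 0.8600 tMaxY 0.5081 | tΔX 2.0000 tΔY 1.1547
    t=0.5081 [y] (5,4)
    t=0.8600 [x] (4,4)
    t=1.6628 [y] (4,3)
    t=2.8175 [y] (4,2)
    t=2.8600 [x] (3,2)
    t=3.9722 [y] (3,1)
    t=4.8600 [x] (2,1)
    t=5.1269 [y] (2,0) — stop
  → r_4 = 5.1269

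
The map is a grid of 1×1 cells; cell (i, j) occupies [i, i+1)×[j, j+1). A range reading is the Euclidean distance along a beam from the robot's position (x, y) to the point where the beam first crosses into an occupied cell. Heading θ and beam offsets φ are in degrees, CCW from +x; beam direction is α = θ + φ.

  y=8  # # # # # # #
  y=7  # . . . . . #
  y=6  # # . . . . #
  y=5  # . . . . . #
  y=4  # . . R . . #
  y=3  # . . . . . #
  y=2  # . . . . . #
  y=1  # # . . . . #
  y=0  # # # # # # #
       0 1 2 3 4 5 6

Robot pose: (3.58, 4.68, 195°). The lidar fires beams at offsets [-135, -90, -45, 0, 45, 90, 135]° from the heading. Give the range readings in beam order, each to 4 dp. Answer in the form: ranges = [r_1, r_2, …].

beam 1: φ=-135°, α=60°
  dir = (cos 60°, sin 60°) = (0.5000, 0.8660); from cell (3,4)
  next x-line at t=0.8400, next y-line at t=0.3695; Δt_x=2.0000, Δt_y=1.1547
    y: enter (3,5) at t=0.3695
    x: enter (4,5) at t=0.8400
    y: enter (4,6) at t=1.5242
    y: enter (4,7) at t=2.6789
    x: enter (5,7) at t=2.8400
    y: enter (5,8) at t=3.8336 ← occupied
  → r_1 = 3.8336
beam 2: φ=-90°, α=105°
  dir = (cos 105°, sin 105°) = (-0.2588, 0.9659); from cell (3,4)
  next x-line at t=2.2409, next y-line at t=0.3313; Δt_x=3.8637, Δt_y=1.0353
    y: enter (3,5) at t=0.3313
    y: enter (3,6) at t=1.3666
    x: enter (2,6) at t=2.2409
    y: enter (2,7) at t=2.4018
    y: enter (2,8) at t=3.4371 ← occupied
  → r_2 = 3.4371
beam 3: φ=-45°, α=150°
  dir = (cos 150°, sin 150°) = (-0.8660, 0.5000); from cell (3,4)
  next x-line at t=0.6697, next y-line at t=0.6400; Δt_x=1.1547, Δt_y=2.0000
    y: enter (3,5) at t=0.6400
    x: enter (2,5) at t=0.6697
    x: enter (1,5) at t=1.8244
    y: enter (1,6) at t=2.6400 ← occupied
  → r_3 = 2.6400
beam 4: φ=0°, α=195°
  dir = (cos 195°, sin 195°) = (-0.9659, -0.2588); from cell (3,4)
  next x-line at t=0.6005, next y-line at t=2.6273; Δt_x=1.0353, Δt_y=3.8637
    x: enter (2,4) at t=0.6005
    x: enter (1,4) at t=1.6357
    y: enter (1,3) at t=2.6273
    x: enter (0,3) at t=2.6710 ← occupied
  → r_4 = 2.6710
beam 5: φ=45°, α=240°
  dir = (cos 240°, sin 240°) = (-0.5000, -0.8660); from cell (3,4)
  next x-line at t=1.1600, next y-line at t=0.7852; Δt_x=2.0000, Δt_y=1.1547
    y: enter (3,3) at t=0.7852
    x: enter (2,3) at t=1.1600
    y: enter (2,2) at t=1.9399
    y: enter (2,1) at t=3.0946
    x: enter (1,1) at t=3.1600 ← occupied
  → r_5 = 3.1600
beam 6: φ=90°, α=285°
  dir = (cos 285°, sin 285°) = (0.2588, -0.9659); from cell (3,4)
  next x-line at t=1.6228, next y-line at t=0.7040; Δt_x=3.8637, Δt_y=1.0353
    y: enter (3,3) at t=0.7040
    x: enter (4,3) at t=1.6228
    y: enter (4,2) at t=1.7393
    y: enter (4,1) at t=2.7745
    y: enter (4,0) at t=3.8098 ← occupied
  → r_6 = 3.8098
beam 7: φ=135°, α=330°
  dir = (cos 330°, sin 330°) = (0.8660, -0.5000); from cell (3,4)
  next x-line at t=0.4850, next y-line at t=1.3600; Δt_x=1.1547, Δt_y=2.0000
    x: enter (4,4) at t=0.4850
    y: enter (4,3) at t=1.3600
    x: enter (5,3) at t=1.6397
    x: enter (6,3) at t=2.7944 ← occupied
  → r_7 = 2.7944

ranges = [3.8336, 3.4371, 2.6400, 2.6710, 3.1600, 3.8098, 2.7944]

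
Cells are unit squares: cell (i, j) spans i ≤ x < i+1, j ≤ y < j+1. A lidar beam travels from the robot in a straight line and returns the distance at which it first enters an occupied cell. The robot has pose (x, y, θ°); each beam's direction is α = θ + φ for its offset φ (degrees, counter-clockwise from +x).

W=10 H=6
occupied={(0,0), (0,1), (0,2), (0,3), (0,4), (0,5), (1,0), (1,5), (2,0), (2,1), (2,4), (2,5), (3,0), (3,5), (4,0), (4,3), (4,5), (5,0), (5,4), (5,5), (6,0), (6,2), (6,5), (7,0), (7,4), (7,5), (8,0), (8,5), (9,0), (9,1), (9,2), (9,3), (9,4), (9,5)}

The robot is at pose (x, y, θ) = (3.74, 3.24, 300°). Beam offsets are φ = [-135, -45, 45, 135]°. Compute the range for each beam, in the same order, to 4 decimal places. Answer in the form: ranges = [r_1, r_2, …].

ranges = [2.8367, 2.3190, 0.2692, 1.8221]

beam 1: φ=-135°, α=165°
  dir = (cos 165°, sin 165°) = (-0.9659, 0.2588); from cell (3,3)
  next x-line at t=0.7661, next y-line at t=2.9364; Δt_x=1.0353, Δt_y=3.8637
    x: enter (2,3) at t=0.7661
    x: enter (1,3) at t=1.8014
    x: enter (0,3) at t=2.8367 ← occupied
  → r_1 = 2.8367
beam 2: φ=-45°, α=255°
  dir = (cos 255°, sin 255°) = (-0.2588, -0.9659); from cell (3,3)
  next x-line at t=2.8591, next y-line at t=0.2485; Δt_x=3.8637, Δt_y=1.0353
    y: enter (3,2) at t=0.2485
    y: enter (3,1) at t=1.2837
    y: enter (3,0) at t=2.3190 ← occupied
  → r_2 = 2.3190
beam 3: φ=45°, α=345°
  dir = (cos 345°, sin 345°) = (0.9659, -0.2588); from cell (3,3)
  next x-line at t=0.2692, next y-line at t=0.9273; Δt_x=1.0353, Δt_y=3.8637
    x: enter (4,3) at t=0.2692 ← occupied
  → r_3 = 0.2692
beam 4: φ=135°, α=75°
  dir = (cos 75°, sin 75°) = (0.2588, 0.9659); from cell (3,3)
  next x-line at t=1.0046, next y-line at t=0.7868; Δt_x=3.8637, Δt_y=1.0353
    y: enter (3,4) at t=0.7868
    x: enter (4,4) at t=1.0046
    y: enter (4,5) at t=1.8221 ← occupied
  → r_4 = 1.8221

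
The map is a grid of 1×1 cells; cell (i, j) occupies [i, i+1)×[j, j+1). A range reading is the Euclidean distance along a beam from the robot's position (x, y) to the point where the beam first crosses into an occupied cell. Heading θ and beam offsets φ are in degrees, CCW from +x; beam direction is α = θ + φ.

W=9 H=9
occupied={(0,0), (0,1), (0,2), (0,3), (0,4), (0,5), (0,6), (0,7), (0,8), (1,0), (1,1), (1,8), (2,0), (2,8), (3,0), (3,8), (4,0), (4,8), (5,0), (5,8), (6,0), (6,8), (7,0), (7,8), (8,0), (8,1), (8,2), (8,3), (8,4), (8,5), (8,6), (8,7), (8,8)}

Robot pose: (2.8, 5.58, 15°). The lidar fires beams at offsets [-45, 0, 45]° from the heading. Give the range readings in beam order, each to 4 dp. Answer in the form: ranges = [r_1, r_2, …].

ranges = [6.0044, 5.3834, 2.7944]

beam 1: φ=-45°, α=330°
  cosα=0.8660 sinα=-0.5000 | (2,5) | tMaxX 0.2309 tMaxY 1.1600 | tΔX 1.1547 tΔY 2.0000
    t=0.2309 [x] (3,5)
    t=1.1600 [y] (3,4)
    t=1.3856 [x] (4,4)
    t=2.5403 [x] (5,4)
    t=3.1600 [y] (5,3)
    t=3.6950 [x] (6,3)
    t=4.8497 [x] (7,3)
    t=5.1600 [y] (7,2)
    t=6.0044 [x] (8,2) — stop
  → r_1 = 6.0044
beam 2: φ=0°, α=15°
  cosα=0.9659 sinα=0.2588 | (2,5) | tMaxX 0.2071 tMaxY 1.6228 | tΔX 1.0353 tΔY 3.8637
    t=0.2071 [x] (3,5)
    t=1.2423 [x] (4,5)
    t=1.6228 [y] (4,6)
    t=2.2776 [x] (5,6)
    t=3.3129 [x] (6,6)
    t=4.3482 [x] (7,6)
    t=5.3834 [x] (8,6) — stop
  → r_2 = 5.3834
beam 3: φ=45°, α=60°
  cosα=0.5000 sinα=0.8660 | (2,5) | tMaxX 0.4000 tMaxY 0.4850 | tΔX 2.0000 tΔY 1.1547
    t=0.4000 [x] (3,5)
    t=0.4850 [y] (3,6)
    t=1.6397 [y] (3,7)
    t=2.4000 [x] (4,7)
    t=2.7944 [y] (4,8) — stop
  → r_3 = 2.7944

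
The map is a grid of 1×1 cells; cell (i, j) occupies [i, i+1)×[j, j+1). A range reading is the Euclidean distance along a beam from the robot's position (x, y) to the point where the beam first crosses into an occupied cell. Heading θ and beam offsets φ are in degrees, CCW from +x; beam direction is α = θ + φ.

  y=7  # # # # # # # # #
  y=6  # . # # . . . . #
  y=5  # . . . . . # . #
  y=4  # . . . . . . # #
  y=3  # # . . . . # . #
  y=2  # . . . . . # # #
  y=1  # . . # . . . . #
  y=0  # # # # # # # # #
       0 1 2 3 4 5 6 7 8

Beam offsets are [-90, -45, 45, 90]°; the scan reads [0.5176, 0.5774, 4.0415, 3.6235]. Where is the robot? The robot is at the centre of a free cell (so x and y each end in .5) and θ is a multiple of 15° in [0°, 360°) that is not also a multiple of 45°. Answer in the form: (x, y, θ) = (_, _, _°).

(x, y, θ) = (5.5, 2.5, 75°)

The pose lattice has 33·16 = 528 candidates. Test each by forward raycasting.
  (4.5, 3.5, 285°): beam 1 = 3.6235 ≠ 0.5176 ✗
  (2.5, 3.5, 255°): beam 3 = 1.7321 ≠ 4.0415 ✗
  (6.5, 6.5, 255°): beam 1 = 1.9319 ≠ 0.5176 ✗
  (4.5, 5.5, 330°): beam 1 = 5.1962 ≠ 0.5176 ✗
  …
  (5.5, 2.5, 75°): r_1=0.5176, r_2=0.5774, r_3=4.0415, r_4=3.6235 — all match ✓
No second candidate reproduces the full scan.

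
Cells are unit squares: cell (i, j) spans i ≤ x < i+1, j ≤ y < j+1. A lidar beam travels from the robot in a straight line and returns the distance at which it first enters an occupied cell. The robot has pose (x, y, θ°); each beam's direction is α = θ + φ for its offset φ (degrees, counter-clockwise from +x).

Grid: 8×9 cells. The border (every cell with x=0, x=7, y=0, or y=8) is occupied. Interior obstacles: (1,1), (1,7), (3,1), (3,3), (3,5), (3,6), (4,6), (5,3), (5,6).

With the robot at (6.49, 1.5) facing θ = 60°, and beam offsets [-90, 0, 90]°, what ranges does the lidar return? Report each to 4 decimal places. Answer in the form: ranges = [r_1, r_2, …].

beam 1: φ=-90°, α=330°
  d=(0.8660,-0.5000)  start (6,1)  tX=0.5889 tY=1.0000  stride 1/|dx|=1.1547 1/|dy|=2.0000
    cross x-line → (7,1), t=0.5889 (wall)
  → r_1 = 0.5889
beam 2: φ=0°, α=60°
  d=(0.5000,0.8660)  start (6,1)  tX=1.0200 tY=0.5774  stride 1/|dx|=2.0000 1/|dy|=1.1547
    cross y-line → (6,2), t=0.5774
    cross x-line → (7,2), t=1.0200 (wall)
  → r_2 = 1.0200
beam 3: φ=90°, α=150°
  d=(-0.8660,0.5000)  start (6,1)  tX=0.5658 tY=1.0000  stride 1/|dx|=1.1547 1/|dy|=2.0000
    cross x-line → (5,1), t=0.5658
    cross y-line → (5,2), t=1.0000
    cross x-line → (4,2), t=1.7205
    cross x-line → (3,2), t=2.8752
    cross y-line → (3,3), t=3.0000 (wall)
  → r_3 = 3.0000

ranges = [0.5889, 1.0200, 3.0000]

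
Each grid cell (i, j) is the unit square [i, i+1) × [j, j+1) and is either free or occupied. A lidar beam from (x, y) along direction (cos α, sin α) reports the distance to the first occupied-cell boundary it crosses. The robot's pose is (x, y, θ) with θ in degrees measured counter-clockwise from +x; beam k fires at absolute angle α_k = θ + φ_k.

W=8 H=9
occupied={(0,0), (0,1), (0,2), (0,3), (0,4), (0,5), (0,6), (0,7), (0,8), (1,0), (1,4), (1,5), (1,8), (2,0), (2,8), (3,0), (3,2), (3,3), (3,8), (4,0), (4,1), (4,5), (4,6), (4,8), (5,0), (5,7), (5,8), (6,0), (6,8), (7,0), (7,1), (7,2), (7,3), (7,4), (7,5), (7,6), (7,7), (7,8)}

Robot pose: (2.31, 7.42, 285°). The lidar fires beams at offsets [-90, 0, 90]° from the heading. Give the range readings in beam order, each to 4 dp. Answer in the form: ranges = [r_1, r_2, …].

beam 1: φ=-90°, α=195°
  d=(-0.9659,-0.2588)  start (2,7)  tX=0.3209 tY=1.6228  stride 1/|dx|=1.0353 1/|dy|=3.8637
    cross x-line → (1,7), t=0.3209
    cross x-line → (0,7), t=1.3562 (wall)
  → r_1 = 1.3562
beam 2: φ=0°, α=285°
  d=(0.2588,-0.9659)  start (2,7)  tX=2.6660 tY=0.4348  stride 1/|dx|=3.8637 1/|dy|=1.0353
    cross y-line → (2,6), t=0.4348
    cross y-line → (2,5), t=1.4701
    cross y-line → (2,4), t=2.5054
    cross x-line → (3,4), t=2.6660
    cross y-line → (3,3), t=3.5406 (wall)
  → r_2 = 3.5406
beam 3: φ=90°, α=15°
  d=(0.9659,0.2588)  start (2,7)  tX=0.7143 tY=2.2409  stride 1/|dx|=1.0353 1/|dy|=3.8637
    cross x-line → (3,7), t=0.7143
    cross x-line → (4,7), t=1.7496
    cross y-line → (4,8), t=2.2409 (wall)
  → r_3 = 2.2409

ranges = [1.3562, 3.5406, 2.2409]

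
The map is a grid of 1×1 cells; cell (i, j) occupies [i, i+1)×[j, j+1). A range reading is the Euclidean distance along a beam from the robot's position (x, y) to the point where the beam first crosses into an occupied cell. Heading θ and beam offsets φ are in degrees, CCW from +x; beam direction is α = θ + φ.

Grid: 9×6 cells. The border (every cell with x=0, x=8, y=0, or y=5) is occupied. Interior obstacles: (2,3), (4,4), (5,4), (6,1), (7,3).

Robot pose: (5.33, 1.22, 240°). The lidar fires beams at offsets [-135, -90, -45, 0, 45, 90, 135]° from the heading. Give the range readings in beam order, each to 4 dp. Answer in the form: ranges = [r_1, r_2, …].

beam 1: φ=-135°, α=105°
  d=(-0.2588,0.9659)  start (5,1)  tX=1.2750 tY=0.8075  stride 1/|dx|=3.8637 1/|dy|=1.0353
    cross y-line → (5,2), t=0.8075
    cross x-line → (4,2), t=1.2750
    cross y-line → (4,3), t=1.8428
    cross y-line → (4,4), t=2.8781 (wall)
  → r_1 = 2.8781
beam 2: φ=-90°, α=150°
  d=(-0.8660,0.5000)  start (5,1)  tX=0.3811 tY=1.5600  stride 1/|dx|=1.1547 1/|dy|=2.0000
    cross x-line → (4,1), t=0.3811
    cross x-line → (3,1), t=1.5358
    cross y-line → (3,2), t=1.5600
    cross x-line → (2,2), t=2.6905
    cross y-line → (2,3), t=3.5600 (wall)
  → r_2 = 3.5600
beam 3: φ=-45°, α=195°
  d=(-0.9659,-0.2588)  start (5,1)  tX=0.3416 tY=0.8500  stride 1/|dx|=1.0353 1/|dy|=3.8637
    cross x-line → (4,1), t=0.3416
    cross y-line → (4,0), t=0.8500 (wall)
  → r_3 = 0.8500
beam 4: φ=0°, α=240°
  d=(-0.5000,-0.8660)  start (5,1)  tX=0.6600 tY=0.2540  stride 1/|dx|=2.0000 1/|dy|=1.1547
    cross y-line → (5,0), t=0.2540 (wall)
  → r_4 = 0.2540
beam 5: φ=45°, α=285°
  d=(0.2588,-0.9659)  start (5,1)  tX=2.5887 tY=0.2278  stride 1/|dx|=3.8637 1/|dy|=1.0353
    cross y-line → (5,0), t=0.2278 (wall)
  → r_5 = 0.2278
beam 6: φ=90°, α=330°
  d=(0.8660,-0.5000)  start (5,1)  tX=0.7736 tY=0.4400  stride 1/|dx|=1.1547 1/|dy|=2.0000
    cross y-line → (5,0), t=0.4400 (wall)
  → r_6 = 0.4400
beam 7: φ=135°, α=15°
  d=(0.9659,0.2588)  start (5,1)  tX=0.6936 tY=3.0137  stride 1/|dx|=1.0353 1/|dy|=3.8637
    cross x-line → (6,1), t=0.6936 (wall)
  → r_7 = 0.6936

ranges = [2.8781, 3.5600, 0.8500, 0.2540, 0.2278, 0.4400, 0.6936]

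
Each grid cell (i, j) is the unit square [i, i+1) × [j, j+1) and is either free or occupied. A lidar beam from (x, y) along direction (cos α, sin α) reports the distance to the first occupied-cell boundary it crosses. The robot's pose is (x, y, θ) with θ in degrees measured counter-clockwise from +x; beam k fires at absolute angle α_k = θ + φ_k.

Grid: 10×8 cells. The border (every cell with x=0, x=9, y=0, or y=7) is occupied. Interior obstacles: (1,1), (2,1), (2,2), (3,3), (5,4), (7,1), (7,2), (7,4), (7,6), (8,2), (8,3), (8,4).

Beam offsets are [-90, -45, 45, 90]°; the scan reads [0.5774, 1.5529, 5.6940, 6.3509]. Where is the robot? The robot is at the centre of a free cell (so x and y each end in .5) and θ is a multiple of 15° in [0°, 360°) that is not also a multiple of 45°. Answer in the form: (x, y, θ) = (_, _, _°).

(x, y, θ) = (5.5, 1.5, 30°)

Enumerate (i+0.5, j+0.5, θ) over the 36 free cells and 16 admissible headings. For each, cast all 4 beams and compare to the given ranges.
  (6.5, 3.5, 195°): beam 1 = 3.6235 ≠ 0.5774 ✗
  (3.5, 1.5, 105°): beam 1 = 3.6235 ≠ 0.5774 ✗
  (1.5, 3.5, 195°): beam 1 = 1.9319 ≠ 0.5774 ✗
  (8.5, 1.5, 75°): beam 1 = 0.5176 ≠ 0.5774 ✗
  …
  (5.5, 1.5, 30°): r_1=0.5774, r_2=1.5529, r_3=5.6940, r_4=6.3509 — all match ✓
Unique over the lattice → pose = (5.5, 1.5, 30°).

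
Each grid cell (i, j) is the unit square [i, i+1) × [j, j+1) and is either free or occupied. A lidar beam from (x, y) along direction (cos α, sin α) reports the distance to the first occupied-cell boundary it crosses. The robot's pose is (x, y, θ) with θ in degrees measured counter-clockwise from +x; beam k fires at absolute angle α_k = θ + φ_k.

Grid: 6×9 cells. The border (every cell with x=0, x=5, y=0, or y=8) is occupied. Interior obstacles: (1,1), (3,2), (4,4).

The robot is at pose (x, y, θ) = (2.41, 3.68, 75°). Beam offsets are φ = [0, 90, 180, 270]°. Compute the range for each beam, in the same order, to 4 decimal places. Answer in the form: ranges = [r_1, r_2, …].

beam 1: φ=0°, α=75°
  d=(0.2588,0.9659)  start (2,3)  tX=2.2796 tY=0.3313  stride 1/|dx|=3.8637 1/|dy|=1.0353
    cross y-line → (2,4), t=0.3313
    cross y-line → (2,5), t=1.3666
    cross x-line → (3,5), t=2.2796
    cross y-line → (3,6), t=2.4018
    cross y-line → (3,7), t=3.4371
    cross y-line → (3,8), t=4.4724 (wall)
  → r_1 = 4.4724
beam 2: φ=90°, α=165°
  d=(-0.9659,0.2588)  start (2,3)  tX=0.4245 tY=1.2364  stride 1/|dx|=1.0353 1/|dy|=3.8637
    cross x-line → (1,3), t=0.4245
    cross y-line → (1,4), t=1.2364
    cross x-line → (0,4), t=1.4597 (wall)
  → r_2 = 1.4597
beam 3: φ=180°, α=255°
  d=(-0.2588,-0.9659)  start (2,3)  tX=1.5841 tY=0.7040  stride 1/|dx|=3.8637 1/|dy|=1.0353
    cross y-line → (2,2), t=0.7040
    cross x-line → (1,2), t=1.5841
    cross y-line → (1,1), t=1.7393 (wall)
  → r_3 = 1.7393
beam 4: φ=270°, α=345°
  d=(0.9659,-0.2588)  start (2,3)  tX=0.6108 tY=2.6273  stride 1/|dx|=1.0353 1/|dy|=3.8637
    cross x-line → (3,3), t=0.6108
    cross x-line → (4,3), t=1.6461
    cross y-line → (4,2), t=2.6273
    cross x-line → (5,2), t=2.6814 (wall)
  → r_4 = 2.6814

ranges = [4.4724, 1.4597, 1.7393, 2.6814]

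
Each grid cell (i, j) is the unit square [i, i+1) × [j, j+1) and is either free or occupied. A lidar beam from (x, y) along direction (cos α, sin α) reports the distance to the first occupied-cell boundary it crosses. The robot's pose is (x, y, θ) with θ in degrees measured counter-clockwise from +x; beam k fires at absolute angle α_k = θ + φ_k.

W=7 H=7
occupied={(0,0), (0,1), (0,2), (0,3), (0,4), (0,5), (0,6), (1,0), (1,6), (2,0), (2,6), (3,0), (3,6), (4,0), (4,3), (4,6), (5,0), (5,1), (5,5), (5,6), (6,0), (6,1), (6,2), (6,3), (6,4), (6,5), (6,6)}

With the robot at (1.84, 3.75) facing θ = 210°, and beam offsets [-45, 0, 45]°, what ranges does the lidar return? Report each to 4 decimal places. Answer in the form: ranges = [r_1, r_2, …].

ranges = [0.8696, 0.9699, 2.8470]

beam 1: φ=-45°, α=165°
  cosα=-0.9659 sinα=0.2588 | (1,3) | tMaxX 0.8696 tMaxY 0.9659 | tΔX 1.0353 tΔY 3.8637
    t=0.8696 [x] (0,3) — stop
  → r_1 = 0.8696
beam 2: φ=0°, α=210°
  cosα=-0.8660 sinα=-0.5000 | (1,3) | tMaxX 0.9699 tMaxY 1.5000 | tΔX 1.1547 tΔY 2.0000
    t=0.9699 [x] (0,3) — stop
  → r_2 = 0.9699
beam 3: φ=45°, α=255°
  cosα=-0.2588 sinα=-0.9659 | (1,3) | tMaxX 3.2455 tMaxY 0.7765 | tΔX 3.8637 tΔY 1.0353
    t=0.7765 [y] (1,2)
    t=1.8117 [y] (1,1)
    t=2.8470 [y] (1,0) — stop
  → r_3 = 2.8470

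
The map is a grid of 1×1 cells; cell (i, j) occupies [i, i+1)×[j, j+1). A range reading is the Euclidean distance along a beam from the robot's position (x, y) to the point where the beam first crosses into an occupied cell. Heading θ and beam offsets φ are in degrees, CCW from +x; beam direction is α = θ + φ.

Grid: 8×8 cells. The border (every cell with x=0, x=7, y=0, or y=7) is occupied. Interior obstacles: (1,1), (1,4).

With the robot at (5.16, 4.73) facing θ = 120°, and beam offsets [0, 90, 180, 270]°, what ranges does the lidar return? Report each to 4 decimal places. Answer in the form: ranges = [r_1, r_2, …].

ranges = [2.6212, 4.8036, 3.6800, 2.1246]

beam 1: φ=0°, α=120°
  dir = (cos 120°, sin 120°) = (-0.5000, 0.8660); from cell (5,4)
  next x-line at t=0.3200, next y-line at t=0.3118; Δt_x=2.0000, Δt_y=1.1547
    y: enter (5,5) at t=0.3118
    x: enter (4,5) at t=0.3200
    y: enter (4,6) at t=1.4665
    x: enter (3,6) at t=2.3200
    y: enter (3,7) at t=2.6212 ← occupied
  → r_1 = 2.6212
beam 2: φ=90°, α=210°
  dir = (cos 210°, sin 210°) = (-0.8660, -0.5000); from cell (5,4)
  next x-line at t=0.1848, next y-line at t=1.4600; Δt_x=1.1547, Δt_y=2.0000
    x: enter (4,4) at t=0.1848
    x: enter (3,4) at t=1.3395
    y: enter (3,3) at t=1.4600
    x: enter (2,3) at t=2.4942
    y: enter (2,2) at t=3.4600
    x: enter (1,2) at t=3.6489
    x: enter (0,2) at t=4.8036 ← occupied
  → r_2 = 4.8036
beam 3: φ=180°, α=300°
  dir = (cos 300°, sin 300°) = (0.5000, -0.8660); from cell (5,4)
  next x-line at t=1.6800, next y-line at t=0.8429; Δt_x=2.0000, Δt_y=1.1547
    y: enter (5,3) at t=0.8429
    x: enter (6,3) at t=1.6800
    y: enter (6,2) at t=1.9976
    y: enter (6,1) at t=3.1523
    x: enter (7,1) at t=3.6800 ← occupied
  → r_3 = 3.6800
beam 4: φ=270°, α=30°
  dir = (cos 30°, sin 30°) = (0.8660, 0.5000); from cell (5,4)
  next x-line at t=0.9699, next y-line at t=0.5400; Δt_x=1.1547, Δt_y=2.0000
    y: enter (5,5) at t=0.5400
    x: enter (6,5) at t=0.9699
    x: enter (7,5) at t=2.1246 ← occupied
  → r_4 = 2.1246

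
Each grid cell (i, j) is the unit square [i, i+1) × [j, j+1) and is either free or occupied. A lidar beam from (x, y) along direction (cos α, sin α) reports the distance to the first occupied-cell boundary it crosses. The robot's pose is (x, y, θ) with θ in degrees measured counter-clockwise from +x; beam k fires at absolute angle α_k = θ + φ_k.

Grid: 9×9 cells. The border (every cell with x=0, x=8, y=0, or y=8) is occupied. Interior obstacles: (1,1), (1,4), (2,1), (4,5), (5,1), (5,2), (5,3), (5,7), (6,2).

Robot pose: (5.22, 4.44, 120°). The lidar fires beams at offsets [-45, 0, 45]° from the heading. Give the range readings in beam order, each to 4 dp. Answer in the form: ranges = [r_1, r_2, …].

ranges = [2.6503, 0.6466, 4.3689]

beam 1: φ=-45°, α=75°
  d=(0.2588,0.9659)  start (5,4)  tX=3.0137 tY=0.5798  stride 1/|dx|=3.8637 1/|dy|=1.0353
    cross y-line → (5,5), t=0.5798
    cross y-line → (5,6), t=1.6150
    cross y-line → (5,7), t=2.6503 (wall)
  → r_1 = 2.6503
beam 2: φ=0°, α=120°
  d=(-0.5000,0.8660)  start (5,4)  tX=0.4400 tY=0.6466  stride 1/|dx|=2.0000 1/|dy|=1.1547
    cross x-line → (4,4), t=0.4400
    cross y-line → (4,5), t=0.6466 (wall)
  → r_2 = 0.6466
beam 3: φ=45°, α=165°
  d=(-0.9659,0.2588)  start (5,4)  tX=0.2278 tY=2.1637  stride 1/|dx|=1.0353 1/|dy|=3.8637
    cross x-line → (4,4), t=0.2278
    cross x-line → (3,4), t=1.2630
    cross y-line → (3,5), t=2.1637
    cross x-line → (2,5), t=2.2983
    cross x-line → (1,5), t=3.3336
    cross x-line → (0,5), t=4.3689 (wall)
  → r_3 = 4.3689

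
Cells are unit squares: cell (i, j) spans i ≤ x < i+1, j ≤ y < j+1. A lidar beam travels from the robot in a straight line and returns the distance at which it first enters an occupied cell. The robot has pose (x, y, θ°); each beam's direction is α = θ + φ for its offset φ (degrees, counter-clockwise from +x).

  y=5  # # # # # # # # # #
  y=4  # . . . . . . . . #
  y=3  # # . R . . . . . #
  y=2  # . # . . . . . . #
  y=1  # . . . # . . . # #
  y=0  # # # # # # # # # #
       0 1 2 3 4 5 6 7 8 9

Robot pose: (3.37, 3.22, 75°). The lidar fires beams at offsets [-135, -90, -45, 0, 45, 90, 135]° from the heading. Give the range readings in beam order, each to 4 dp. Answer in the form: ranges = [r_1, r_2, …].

ranges = [1.4087, 4.7933, 3.5600, 1.8428, 2.0554, 1.4183, 0.4400]

beam 1: φ=-135°, α=300°
  direction (0.5000, -0.8660); cell (3,3); t to first gridline: x 1.2600, y 0.2540 (then +2.0000 / +1.1547)
    (3,2) via y @ 0.2540
    (4,2) via x @ 1.2600
    (4,1) via y @ 1.4087  # hit
  → r_1 = 1.4087
beam 2: φ=-90°, α=345°
  direction (0.9659, -0.2588); cell (3,3); t to first gridline: x 0.6522, y 0.8500 (then +1.0353 / +3.8637)
    (4,3) via x @ 0.6522
    (4,2) via y @ 0.8500
    (5,2) via x @ 1.6875
    (6,2) via x @ 2.7228
    (7,2) via x @ 3.7581
    (7,1) via y @ 4.7137
    (8,1) via x @ 4.7933  # hit
  → r_2 = 4.7933
beam 3: φ=-45°, α=30°
  direction (0.8660, 0.5000); cell (3,3); t to first gridline: x 0.7275, y 1.5600 (then +1.1547 / +2.0000)
    (4,3) via x @ 0.7275
    (4,4) via y @ 1.5600
    (5,4) via x @ 1.8822
    (6,4) via x @ 3.0369
    (6,5) via y @ 3.5600  # hit
  → r_3 = 3.5600
beam 4: φ=0°, α=75°
  direction (0.2588, 0.9659); cell (3,3); t to first gridline: x 2.4341, y 0.8075 (then +3.8637 / +1.0353)
    (3,4) via y @ 0.8075
    (3,5) via y @ 1.8428  # hit
  → r_4 = 1.8428
beam 5: φ=45°, α=120°
  direction (-0.5000, 0.8660); cell (3,3); t to first gridline: x 0.7400, y 0.9007 (then +2.0000 / +1.1547)
    (2,3) via x @ 0.7400
    (2,4) via y @ 0.9007
    (2,5) via y @ 2.0554  # hit
  → r_5 = 2.0554
beam 6: φ=90°, α=165°
  direction (-0.9659, 0.2588); cell (3,3); t to first gridline: x 0.3831, y 3.0137 (then +1.0353 / +3.8637)
    (2,3) via x @ 0.3831
    (1,3) via x @ 1.4183  # hit
  → r_6 = 1.4183
beam 7: φ=135°, α=210°
  direction (-0.8660, -0.5000); cell (3,3); t to first gridline: x 0.4272, y 0.4400 (then +1.1547 / +2.0000)
    (2,3) via x @ 0.4272
    (2,2) via y @ 0.4400  # hit
  → r_7 = 0.4400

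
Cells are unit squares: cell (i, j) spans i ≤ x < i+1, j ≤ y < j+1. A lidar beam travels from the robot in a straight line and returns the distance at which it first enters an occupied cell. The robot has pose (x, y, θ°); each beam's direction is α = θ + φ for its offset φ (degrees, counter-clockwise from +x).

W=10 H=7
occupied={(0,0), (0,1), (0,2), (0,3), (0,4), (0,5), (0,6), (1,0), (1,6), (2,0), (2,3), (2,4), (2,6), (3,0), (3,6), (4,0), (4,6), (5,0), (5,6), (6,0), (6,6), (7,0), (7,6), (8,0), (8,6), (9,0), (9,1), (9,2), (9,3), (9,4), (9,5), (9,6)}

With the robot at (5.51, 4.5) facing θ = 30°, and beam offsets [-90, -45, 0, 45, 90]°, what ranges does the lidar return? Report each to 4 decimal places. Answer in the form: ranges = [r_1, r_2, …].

ranges = [4.0415, 3.6131, 3.0000, 1.5529, 1.7321]

beam 1: φ=-90°, α=300°
  d=(0.5000,-0.8660)  start (5,4)  tX=0.9800 tY=0.5774  stride 1/|dx|=2.0000 1/|dy|=1.1547
    cross y-line → (5,3), t=0.5774
    cross x-line → (6,3), t=0.9800
    cross y-line → (6,2), t=1.7321
    cross y-line → (6,1), t=2.8868
    cross x-line → (7,1), t=2.9800
    cross y-line → (7,0), t=4.0415 (wall)
  → r_1 = 4.0415
beam 2: φ=-45°, α=345°
  d=(0.9659,-0.2588)  start (5,4)  tX=0.5073 tY=1.9319  stride 1/|dx|=1.0353 1/|dy|=3.8637
    cross x-line → (6,4), t=0.5073
    cross x-line → (7,4), t=1.5426
    cross y-line → (7,3), t=1.9319
    cross x-line → (8,3), t=2.5778
    cross x-line → (9,3), t=3.6131 (wall)
  → r_2 = 3.6131
beam 3: φ=0°, α=30°
  d=(0.8660,0.5000)  start (5,4)  tX=0.5658 tY=1.0000  stride 1/|dx|=1.1547 1/|dy|=2.0000
    cross x-line → (6,4), t=0.5658
    cross y-line → (6,5), t=1.0000
    cross x-line → (7,5), t=1.7205
    cross x-line → (8,5), t=2.8752
    cross y-line → (8,6), t=3.0000 (wall)
  → r_3 = 3.0000
beam 4: φ=45°, α=75°
  d=(0.2588,0.9659)  start (5,4)  tX=1.8932 tY=0.5176  stride 1/|dx|=3.8637 1/|dy|=1.0353
    cross y-line → (5,5), t=0.5176
    cross y-line → (5,6), t=1.5529 (wall)
  → r_4 = 1.5529
beam 5: φ=90°, α=120°
  d=(-0.5000,0.8660)  start (5,4)  tX=1.0200 tY=0.5774  stride 1/|dx|=2.0000 1/|dy|=1.1547
    cross y-line → (5,5), t=0.5774
    cross x-line → (4,5), t=1.0200
    cross y-line → (4,6), t=1.7321 (wall)
  → r_5 = 1.7321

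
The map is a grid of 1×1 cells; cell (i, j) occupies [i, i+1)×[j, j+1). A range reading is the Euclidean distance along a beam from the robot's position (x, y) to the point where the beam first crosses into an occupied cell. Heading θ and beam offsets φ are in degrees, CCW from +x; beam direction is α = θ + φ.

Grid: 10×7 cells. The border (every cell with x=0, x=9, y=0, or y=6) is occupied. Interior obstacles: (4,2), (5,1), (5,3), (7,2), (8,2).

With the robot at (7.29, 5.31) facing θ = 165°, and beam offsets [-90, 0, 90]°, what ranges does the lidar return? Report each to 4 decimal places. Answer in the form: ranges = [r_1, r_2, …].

ranges = [0.7143, 2.6660, 4.4620]

beam 1: φ=-90°, α=75°
  d=(0.2588,0.9659)  start (7,5)  tX=2.7432 tY=0.7143  stride 1/|dx|=3.8637 1/|dy|=1.0353
    cross y-line → (7,6), t=0.7143 (wall)
  → r_1 = 0.7143
beam 2: φ=0°, α=165°
  d=(-0.9659,0.2588)  start (7,5)  tX=0.3002 tY=2.6660  stride 1/|dx|=1.0353 1/|dy|=3.8637
    cross x-line → (6,5), t=0.3002
    cross x-line → (5,5), t=1.3355
    cross x-line → (4,5), t=2.3708
    cross y-line → (4,6), t=2.6660 (wall)
  → r_2 = 2.6660
beam 3: φ=90°, α=255°
  d=(-0.2588,-0.9659)  start (7,5)  tX=1.1205 tY=0.3209  stride 1/|dx|=3.8637 1/|dy|=1.0353
    cross y-line → (7,4), t=0.3209
    cross x-line → (6,4), t=1.1205
    cross y-line → (6,3), t=1.3562
    cross y-line → (6,2), t=2.3915
    cross y-line → (6,1), t=3.4268
    cross y-line → (6,0), t=4.4620 (wall)
  → r_3 = 4.4620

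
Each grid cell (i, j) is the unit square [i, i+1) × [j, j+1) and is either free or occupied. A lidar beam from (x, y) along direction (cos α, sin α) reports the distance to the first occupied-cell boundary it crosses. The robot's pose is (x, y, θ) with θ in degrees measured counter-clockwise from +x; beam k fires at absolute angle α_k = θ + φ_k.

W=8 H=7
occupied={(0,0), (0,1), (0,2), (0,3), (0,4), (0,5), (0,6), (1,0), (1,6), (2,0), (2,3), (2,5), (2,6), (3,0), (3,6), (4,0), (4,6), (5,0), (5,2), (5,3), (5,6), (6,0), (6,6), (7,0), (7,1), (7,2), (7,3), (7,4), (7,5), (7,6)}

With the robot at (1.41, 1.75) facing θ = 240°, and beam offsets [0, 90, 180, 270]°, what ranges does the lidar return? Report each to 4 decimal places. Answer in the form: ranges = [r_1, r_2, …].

beam 1: φ=0°, α=240°
  dir = (cos 240°, sin 240°) = (-0.5000, -0.8660); from cell (1,1)
  next x-line at t=0.8200, next y-line at t=0.8660; Δt_x=2.0000, Δt_y=1.1547
    x: enter (0,1) at t=0.8200 ← occupied
  → r_1 = 0.8200
beam 2: φ=90°, α=330°
  dir = (cos 330°, sin 330°) = (0.8660, -0.5000); from cell (1,1)
  next x-line at t=0.6813, next y-line at t=1.5000; Δt_x=1.1547, Δt_y=2.0000
    x: enter (2,1) at t=0.6813
    y: enter (2,0) at t=1.5000 ← occupied
  → r_2 = 1.5000
beam 3: φ=180°, α=60°
  dir = (cos 60°, sin 60°) = (0.5000, 0.8660); from cell (1,1)
  next x-line at t=1.1800, next y-line at t=0.2887; Δt_x=2.0000, Δt_y=1.1547
    y: enter (1,2) at t=0.2887
    x: enter (2,2) at t=1.1800
    y: enter (2,3) at t=1.4434 ← occupied
  → r_3 = 1.4434
beam 4: φ=270°, α=150°
  dir = (cos 150°, sin 150°) = (-0.8660, 0.5000); from cell (1,1)
  next x-line at t=0.4734, next y-line at t=0.5000; Δt_x=1.1547, Δt_y=2.0000
    x: enter (0,1) at t=0.4734 ← occupied
  → r_4 = 0.4734

ranges = [0.8200, 1.5000, 1.4434, 0.4734]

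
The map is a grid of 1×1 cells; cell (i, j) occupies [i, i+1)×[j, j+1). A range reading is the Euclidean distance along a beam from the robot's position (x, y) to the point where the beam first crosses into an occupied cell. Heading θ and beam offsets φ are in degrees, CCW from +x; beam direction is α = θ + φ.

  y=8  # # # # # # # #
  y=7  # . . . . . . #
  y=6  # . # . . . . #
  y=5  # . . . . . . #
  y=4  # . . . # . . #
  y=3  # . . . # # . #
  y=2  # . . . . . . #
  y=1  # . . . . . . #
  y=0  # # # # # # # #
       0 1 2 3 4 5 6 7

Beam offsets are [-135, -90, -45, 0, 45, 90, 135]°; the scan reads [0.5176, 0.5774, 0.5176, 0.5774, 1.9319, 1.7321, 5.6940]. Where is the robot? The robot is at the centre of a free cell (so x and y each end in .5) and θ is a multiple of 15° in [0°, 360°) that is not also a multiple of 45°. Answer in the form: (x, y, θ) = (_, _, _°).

(x, y, θ) = (6.5, 1.5, 30°)

Candidates: 38 free-cell centres × 16 headings = 608 poses. Raycast each; keep the one whose scan matches to 4 dp.
  (5.5, 5.5, 60°): beam 1 = 1.5529 ≠ 0.5176 ✗
  (3.5, 1.5, 120°): beam 1 = 1.9319 ≠ 0.5176 ✗
  (3.5, 6.5, 195°): beam 1 = 1.7321 ≠ 0.5176 ✗
  …
  (6.5, 1.5, 30°): r_1=0.5176, r_2=0.5774, r_3=0.5176, r_4=0.5774, r_5=1.9319, r_6=1.7321, r_7=5.6940 — all match ✓
No second candidate reproduces the full scan.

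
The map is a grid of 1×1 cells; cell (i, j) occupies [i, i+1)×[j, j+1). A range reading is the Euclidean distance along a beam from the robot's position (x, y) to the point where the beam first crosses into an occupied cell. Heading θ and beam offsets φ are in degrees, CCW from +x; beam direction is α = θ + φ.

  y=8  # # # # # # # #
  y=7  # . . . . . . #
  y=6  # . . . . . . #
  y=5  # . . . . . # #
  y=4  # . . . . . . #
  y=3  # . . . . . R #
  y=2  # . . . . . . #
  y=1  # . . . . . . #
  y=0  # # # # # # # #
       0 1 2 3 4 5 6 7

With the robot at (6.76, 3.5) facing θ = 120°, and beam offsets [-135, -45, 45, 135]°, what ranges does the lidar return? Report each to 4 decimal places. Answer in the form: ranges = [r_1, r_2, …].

ranges = [0.2485, 0.9273, 5.9632, 2.5882]

beam 1: φ=-135°, α=345°
  dir = (cos 345°, sin 345°) = (0.9659, -0.2588); from cell (6,3)
  next x-line at t=0.2485, next y-line at t=1.9319; Δt_x=1.0353, Δt_y=3.8637
    x: enter (7,3) at t=0.2485 ← occupied
  → r_1 = 0.2485
beam 2: φ=-45°, α=75°
  dir = (cos 75°, sin 75°) = (0.2588, 0.9659); from cell (6,3)
  next x-line at t=0.9273, next y-line at t=0.5176; Δt_x=3.8637, Δt_y=1.0353
    y: enter (6,4) at t=0.5176
    x: enter (7,4) at t=0.9273 ← occupied
  → r_2 = 0.9273
beam 3: φ=45°, α=165°
  dir = (cos 165°, sin 165°) = (-0.9659, 0.2588); from cell (6,3)
  next x-line at t=0.7868, next y-line at t=1.9319; Δt_x=1.0353, Δt_y=3.8637
    x: enter (5,3) at t=0.7868
    x: enter (4,3) at t=1.8221
    y: enter (4,4) at t=1.9319
    x: enter (3,4) at t=2.8574
    x: enter (2,4) at t=3.8926
    x: enter (1,4) at t=4.9279
    y: enter (1,5) at t=5.7956
    x: enter (0,5) at t=5.9632 ← occupied
  → r_3 = 5.9632
beam 4: φ=135°, α=255°
  dir = (cos 255°, sin 255°) = (-0.2588, -0.9659); from cell (6,3)
  next x-line at t=2.9364, next y-line at t=0.5176; Δt_x=3.8637, Δt_y=1.0353
    y: enter (6,2) at t=0.5176
    y: enter (6,1) at t=1.5529
    y: enter (6,0) at t=2.5882 ← occupied
  → r_4 = 2.5882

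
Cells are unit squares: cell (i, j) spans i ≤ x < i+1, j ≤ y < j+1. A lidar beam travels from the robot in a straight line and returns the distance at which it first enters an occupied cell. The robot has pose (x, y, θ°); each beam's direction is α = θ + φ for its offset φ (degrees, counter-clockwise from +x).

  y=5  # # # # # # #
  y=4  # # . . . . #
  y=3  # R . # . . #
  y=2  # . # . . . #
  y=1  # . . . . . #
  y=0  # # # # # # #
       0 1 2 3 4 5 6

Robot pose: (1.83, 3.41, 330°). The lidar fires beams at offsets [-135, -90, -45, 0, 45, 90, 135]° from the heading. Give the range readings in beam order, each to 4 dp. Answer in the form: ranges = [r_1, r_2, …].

ranges = [0.8593, 1.6600, 0.6568, 0.8200, 1.2113, 1.8360, 0.6108]

beam 1: φ=-135°, α=195°
  direction (-0.9659, -0.2588); cell (1,3); t to first gridline: x 0.8593, y 1.5841 (then +1.0353 / +3.8637)
    (0,3) via x @ 0.8593  # hit
  → r_1 = 0.8593
beam 2: φ=-90°, α=240°
  direction (-0.5000, -0.8660); cell (1,3); t to first gridline: x 1.6600, y 0.4734 (then +2.0000 / +1.1547)
    (1,2) via y @ 0.4734
    (1,1) via y @ 1.6281
    (0,1) via x @ 1.6600  # hit
  → r_2 = 1.6600
beam 3: φ=-45°, α=285°
  direction (0.2588, -0.9659); cell (1,3); t to first gridline: x 0.6568, y 0.4245 (then +3.8637 / +1.0353)
    (1,2) via y @ 0.4245
    (2,2) via x @ 0.6568  # hit
  → r_3 = 0.6568
beam 4: φ=0°, α=330°
  direction (0.8660, -0.5000); cell (1,3); t to first gridline: x 0.1963, y 0.8200 (then +1.1547 / +2.0000)
    (2,3) via x @ 0.1963
    (2,2) via y @ 0.8200  # hit
  → r_4 = 0.8200
beam 5: φ=45°, α=15°
  direction (0.9659, 0.2588); cell (1,3); t to first gridline: x 0.1760, y 2.2796 (then +1.0353 / +3.8637)
    (2,3) via x @ 0.1760
    (3,3) via x @ 1.2113  # hit
  → r_5 = 1.2113
beam 6: φ=90°, α=60°
  direction (0.5000, 0.8660); cell (1,3); t to first gridline: x 0.3400, y 0.6813 (then +2.0000 / +1.1547)
    (2,3) via x @ 0.3400
    (2,4) via y @ 0.6813
    (2,5) via y @ 1.8360  # hit
  → r_6 = 1.8360
beam 7: φ=135°, α=105°
  direction (-0.2588, 0.9659); cell (1,3); t to first gridline: x 3.2069, y 0.6108 (then +3.8637 / +1.0353)
    (1,4) via y @ 0.6108  # hit
  → r_7 = 0.6108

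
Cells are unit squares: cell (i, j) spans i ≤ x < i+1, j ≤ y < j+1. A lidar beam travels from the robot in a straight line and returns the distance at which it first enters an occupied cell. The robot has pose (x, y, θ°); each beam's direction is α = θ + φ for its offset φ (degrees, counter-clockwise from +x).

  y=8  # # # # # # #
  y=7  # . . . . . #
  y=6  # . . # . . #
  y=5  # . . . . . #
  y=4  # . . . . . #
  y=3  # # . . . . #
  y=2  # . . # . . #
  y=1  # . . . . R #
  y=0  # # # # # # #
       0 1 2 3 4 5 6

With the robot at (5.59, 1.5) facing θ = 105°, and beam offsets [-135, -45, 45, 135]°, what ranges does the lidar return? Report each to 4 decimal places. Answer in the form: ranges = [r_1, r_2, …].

beam 1: φ=-135°, α=330°
  d=(0.8660,-0.5000)  start (5,1)  tX=0.4734 tY=1.0000  stride 1/|dx|=1.1547 1/|dy|=2.0000
    cross x-line → (6,1), t=0.4734 (wall)
  → r_1 = 0.4734
beam 2: φ=-45°, α=60°
  d=(0.5000,0.8660)  start (5,1)  tX=0.8200 tY=0.5774  stride 1/|dx|=2.0000 1/|dy|=1.1547
    cross y-line → (5,2), t=0.5774
    cross x-line → (6,2), t=0.8200 (wall)
  → r_2 = 0.8200
beam 3: φ=45°, α=150°
  d=(-0.8660,0.5000)  start (5,1)  tX=0.6813 tY=1.0000  stride 1/|dx|=1.1547 1/|dy|=2.0000
    cross x-line → (4,1), t=0.6813
    cross y-line → (4,2), t=1.0000
    cross x-line → (3,2), t=1.8360 (wall)
  → r_3 = 1.8360
beam 4: φ=135°, α=240°
  d=(-0.5000,-0.8660)  start (5,1)  tX=1.1800 tY=0.5774  stride 1/|dx|=2.0000 1/|dy|=1.1547
    cross y-line → (5,0), t=0.5774 (wall)
  → r_4 = 0.5774

ranges = [0.4734, 0.8200, 1.8360, 0.5774]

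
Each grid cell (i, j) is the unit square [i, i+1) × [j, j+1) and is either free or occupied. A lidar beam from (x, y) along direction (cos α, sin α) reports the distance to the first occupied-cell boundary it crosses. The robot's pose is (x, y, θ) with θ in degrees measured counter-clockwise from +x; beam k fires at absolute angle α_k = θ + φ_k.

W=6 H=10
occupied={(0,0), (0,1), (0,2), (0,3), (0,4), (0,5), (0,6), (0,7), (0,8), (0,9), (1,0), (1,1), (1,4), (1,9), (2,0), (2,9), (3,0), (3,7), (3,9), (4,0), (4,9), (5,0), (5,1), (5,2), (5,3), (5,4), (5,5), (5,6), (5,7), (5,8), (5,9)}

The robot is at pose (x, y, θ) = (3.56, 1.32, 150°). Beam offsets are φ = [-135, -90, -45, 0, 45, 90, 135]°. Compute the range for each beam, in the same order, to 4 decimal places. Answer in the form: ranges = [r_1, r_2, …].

beam 1: φ=-135°, α=15°
  direction (0.9659, 0.2588); cell (3,1); t to first gridline: x 0.4555, y 2.6273 (then +1.0353 / +3.8637)
    (4,1) via x @ 0.4555
    (5,1) via x @ 1.4908  # hit
  → r_1 = 1.4908
beam 2: φ=-90°, α=60°
  direction (0.5000, 0.8660); cell (3,1); t to first gridline: x 0.8800, y 0.7852 (then +2.0000 / +1.1547)
    (3,2) via y @ 0.7852
    (4,2) via x @ 0.8800
    (4,3) via y @ 1.9399
    (5,3) via x @ 2.8800  # hit
  → r_2 = 2.8800
beam 3: φ=-45°, α=105°
  direction (-0.2588, 0.9659); cell (3,1); t to first gridline: x 2.1637, y 0.7040 (then +3.8637 / +1.0353)
    (3,2) via y @ 0.7040
    (3,3) via y @ 1.7393
    (2,3) via x @ 2.1637
    (2,4) via y @ 2.7745
    (2,5) via y @ 3.8098
    (2,6) via y @ 4.8451
    (2,7) via y @ 5.8804
    (1,7) via x @ 6.0274
    (1,8) via y @ 6.9156
    (1,9) via y @ 7.9509  # hit
  → r_3 = 7.9509
beam 4: φ=0°, α=150°
  direction (-0.8660, 0.5000); cell (3,1); t to first gridline: x 0.6466, y 1.3600 (then +1.1547 / +2.0000)
    (2,1) via x @ 0.6466
    (2,2) via y @ 1.3600
    (1,2) via x @ 1.8013
    (0,2) via x @ 2.9560  # hit
  → r_4 = 2.9560
beam 5: φ=45°, α=195°
  direction (-0.9659, -0.2588); cell (3,1); t to first gridline: x 0.5798, y 1.2364 (then +1.0353 / +3.8637)
    (2,1) via x @ 0.5798
    (2,0) via y @ 1.2364  # hit
  → r_5 = 1.2364
beam 6: φ=90°, α=240°
  direction (-0.5000, -0.8660); cell (3,1); t to first gridline: x 1.1200, y 0.3695 (then +2.0000 / +1.1547)
    (3,0) via y @ 0.3695  # hit
  → r_6 = 0.3695
beam 7: φ=135°, α=285°
  direction (0.2588, -0.9659); cell (3,1); t to first gridline: x 1.7000, y 0.3313 (then +3.8637 / +1.0353)
    (3,0) via y @ 0.3313  # hit
  → r_7 = 0.3313

ranges = [1.4908, 2.8800, 7.9509, 2.9560, 1.2364, 0.3695, 0.3313]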